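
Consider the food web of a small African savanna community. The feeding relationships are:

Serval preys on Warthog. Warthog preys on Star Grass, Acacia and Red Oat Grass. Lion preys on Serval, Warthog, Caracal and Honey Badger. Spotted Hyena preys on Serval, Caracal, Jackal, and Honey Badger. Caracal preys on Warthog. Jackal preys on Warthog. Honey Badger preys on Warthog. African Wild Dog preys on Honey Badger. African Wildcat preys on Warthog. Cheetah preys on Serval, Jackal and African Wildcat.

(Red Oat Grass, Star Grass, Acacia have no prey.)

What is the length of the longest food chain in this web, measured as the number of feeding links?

3 links

One longest chain: Red Oat Grass → Warthog → Honey Badger → African Wild Dog.
It has 4 species and 3 links.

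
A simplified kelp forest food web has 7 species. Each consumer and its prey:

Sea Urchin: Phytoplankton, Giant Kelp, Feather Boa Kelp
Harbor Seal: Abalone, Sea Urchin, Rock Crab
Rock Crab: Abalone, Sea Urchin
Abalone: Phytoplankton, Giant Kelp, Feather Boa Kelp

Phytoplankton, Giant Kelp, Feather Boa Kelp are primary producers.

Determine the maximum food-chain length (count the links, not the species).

One longest chain: Phytoplankton → Abalone → Rock Crab → Harbor Seal.
It has 4 species and 3 links.

3 links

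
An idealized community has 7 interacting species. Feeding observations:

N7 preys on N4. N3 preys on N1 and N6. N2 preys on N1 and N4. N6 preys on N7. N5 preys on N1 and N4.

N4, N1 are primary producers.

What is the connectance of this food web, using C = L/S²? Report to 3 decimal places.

The web has S = 7 species and L = 8 feeding links.
C = L / S² = 8 / 49 = 0.1633 ≈ 0.163.

C = 0.163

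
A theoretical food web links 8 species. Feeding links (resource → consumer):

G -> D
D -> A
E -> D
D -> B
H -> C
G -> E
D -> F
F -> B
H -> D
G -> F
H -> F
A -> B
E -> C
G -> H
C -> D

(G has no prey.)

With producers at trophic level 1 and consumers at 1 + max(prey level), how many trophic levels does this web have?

6

Producers (level 1): G.
G → H → C → D → A → B gives B level 6.
No species has a prey at level 6, so no species reaches level 7.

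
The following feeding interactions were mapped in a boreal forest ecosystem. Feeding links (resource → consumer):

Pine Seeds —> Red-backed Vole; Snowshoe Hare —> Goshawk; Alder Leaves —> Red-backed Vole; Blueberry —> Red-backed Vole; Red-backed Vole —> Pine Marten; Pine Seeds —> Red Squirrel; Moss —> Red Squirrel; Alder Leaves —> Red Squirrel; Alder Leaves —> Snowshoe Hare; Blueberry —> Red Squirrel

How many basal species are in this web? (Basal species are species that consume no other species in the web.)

4

Basal species (no prey listed): Blueberry, Pine Seeds, Moss, Alder Leaves.
Count: 4.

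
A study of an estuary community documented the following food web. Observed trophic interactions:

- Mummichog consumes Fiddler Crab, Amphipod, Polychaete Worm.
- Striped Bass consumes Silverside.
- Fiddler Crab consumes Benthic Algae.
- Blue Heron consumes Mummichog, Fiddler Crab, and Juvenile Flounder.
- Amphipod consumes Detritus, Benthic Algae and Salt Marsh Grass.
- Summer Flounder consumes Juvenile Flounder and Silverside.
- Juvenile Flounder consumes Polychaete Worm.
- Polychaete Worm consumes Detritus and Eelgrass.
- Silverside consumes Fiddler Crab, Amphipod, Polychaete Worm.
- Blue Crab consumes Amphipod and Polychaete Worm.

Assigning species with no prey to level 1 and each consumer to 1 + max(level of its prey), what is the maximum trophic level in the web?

4

Basal resources (level 1): Eelgrass, Benthic Algae, Detritus, Salt Marsh Grass.
Benthic Algae → Fiddler Crab → Mummichog → Blue Heron gives Blue Heron level 4.
No species has a prey at level 4, so no species reaches level 5.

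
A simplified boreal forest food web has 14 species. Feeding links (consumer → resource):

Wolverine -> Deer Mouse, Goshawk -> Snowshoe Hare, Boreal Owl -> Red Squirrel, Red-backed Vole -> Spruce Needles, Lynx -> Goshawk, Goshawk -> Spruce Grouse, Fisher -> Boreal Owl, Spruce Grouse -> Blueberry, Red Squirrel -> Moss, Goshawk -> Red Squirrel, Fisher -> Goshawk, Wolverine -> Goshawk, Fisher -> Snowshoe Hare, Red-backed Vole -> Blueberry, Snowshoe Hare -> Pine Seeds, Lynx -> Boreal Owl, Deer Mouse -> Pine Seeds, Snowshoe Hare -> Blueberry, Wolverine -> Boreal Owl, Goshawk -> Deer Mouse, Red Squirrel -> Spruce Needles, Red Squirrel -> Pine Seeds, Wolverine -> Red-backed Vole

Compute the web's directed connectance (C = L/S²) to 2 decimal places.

C = 0.12

The web has S = 14 species and L = 23 feeding links.
C = L / S² = 23 / 196 = 0.1173 ≈ 0.12.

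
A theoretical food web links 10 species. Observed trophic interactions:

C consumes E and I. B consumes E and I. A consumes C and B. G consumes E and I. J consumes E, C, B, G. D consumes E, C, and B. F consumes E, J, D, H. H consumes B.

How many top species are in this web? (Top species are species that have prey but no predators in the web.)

Top species (has prey, but nothing eats it): A, F.
Count: 2.

2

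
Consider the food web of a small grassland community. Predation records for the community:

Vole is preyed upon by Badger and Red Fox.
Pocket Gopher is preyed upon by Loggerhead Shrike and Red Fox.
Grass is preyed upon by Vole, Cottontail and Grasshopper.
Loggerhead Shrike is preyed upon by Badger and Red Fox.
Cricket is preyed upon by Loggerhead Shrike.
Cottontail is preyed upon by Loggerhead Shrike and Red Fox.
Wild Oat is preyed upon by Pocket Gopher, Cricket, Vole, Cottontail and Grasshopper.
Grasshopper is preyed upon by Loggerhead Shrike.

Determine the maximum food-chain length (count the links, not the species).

3 links

One longest chain: Wild Oat → Cricket → Loggerhead Shrike → Badger.
It has 4 species and 3 links.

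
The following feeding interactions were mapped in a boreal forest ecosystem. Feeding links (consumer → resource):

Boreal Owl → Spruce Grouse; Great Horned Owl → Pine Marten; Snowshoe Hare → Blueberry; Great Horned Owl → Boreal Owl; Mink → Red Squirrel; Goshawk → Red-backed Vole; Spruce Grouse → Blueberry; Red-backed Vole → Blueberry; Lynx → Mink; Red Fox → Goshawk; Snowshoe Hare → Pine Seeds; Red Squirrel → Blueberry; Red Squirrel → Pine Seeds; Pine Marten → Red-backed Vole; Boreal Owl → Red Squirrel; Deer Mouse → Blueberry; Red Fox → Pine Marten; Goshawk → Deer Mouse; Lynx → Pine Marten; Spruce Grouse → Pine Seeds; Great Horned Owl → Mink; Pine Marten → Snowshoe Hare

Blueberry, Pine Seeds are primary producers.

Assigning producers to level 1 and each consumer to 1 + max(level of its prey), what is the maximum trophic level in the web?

4

Producers (level 1): Blueberry, Pine Seeds.
Blueberry → Spruce Grouse → Boreal Owl → Great Horned Owl gives Great Horned Owl level 4.
No species has a prey at level 4, so no species reaches level 5.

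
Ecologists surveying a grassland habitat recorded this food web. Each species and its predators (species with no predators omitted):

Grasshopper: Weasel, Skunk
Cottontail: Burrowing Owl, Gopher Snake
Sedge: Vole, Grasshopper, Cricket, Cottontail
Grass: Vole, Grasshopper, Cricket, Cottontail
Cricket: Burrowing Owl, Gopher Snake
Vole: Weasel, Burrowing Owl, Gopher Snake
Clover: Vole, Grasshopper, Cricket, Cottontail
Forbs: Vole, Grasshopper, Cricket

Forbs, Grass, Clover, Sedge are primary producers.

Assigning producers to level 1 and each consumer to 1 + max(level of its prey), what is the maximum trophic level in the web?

3

Producers (level 1): Forbs, Grass, Clover, Sedge.
Forbs → Vole → Gopher Snake gives Gopher Snake level 3.
No species has a prey at level 3, so no species reaches level 4.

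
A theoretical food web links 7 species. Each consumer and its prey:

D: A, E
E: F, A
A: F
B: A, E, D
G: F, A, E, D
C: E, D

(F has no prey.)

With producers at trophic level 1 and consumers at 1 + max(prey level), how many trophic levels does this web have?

Producers (level 1): F.
F → A → E → D → G gives G level 5.
No species has a prey at level 5, so no species reaches level 6.

5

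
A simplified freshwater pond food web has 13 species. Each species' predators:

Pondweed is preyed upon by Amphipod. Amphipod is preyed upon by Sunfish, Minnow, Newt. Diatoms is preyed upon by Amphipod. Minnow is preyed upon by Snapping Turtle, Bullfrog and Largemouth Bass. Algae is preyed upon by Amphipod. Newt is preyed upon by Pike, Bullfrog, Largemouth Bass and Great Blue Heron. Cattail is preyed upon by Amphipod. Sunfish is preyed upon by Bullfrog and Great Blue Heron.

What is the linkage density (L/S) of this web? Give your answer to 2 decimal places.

L/S = 1.23

There are L = 16 links among S = 13 species.
L/S = 16/13 = 1.2308 ≈ 1.23.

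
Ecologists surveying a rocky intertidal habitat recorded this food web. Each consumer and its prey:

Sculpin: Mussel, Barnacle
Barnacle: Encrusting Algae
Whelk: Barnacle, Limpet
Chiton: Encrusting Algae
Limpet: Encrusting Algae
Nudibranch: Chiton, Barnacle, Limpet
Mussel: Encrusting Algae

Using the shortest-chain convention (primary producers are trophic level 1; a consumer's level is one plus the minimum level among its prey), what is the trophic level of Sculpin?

Encrusting Algae is a producer → level 1.
Mussel eats Encrusting Algae → level 2.
Sculpin eats Mussel → level 3.
No prey of Sculpin is below level 2, so 3 is the minimum.

Trophic level 3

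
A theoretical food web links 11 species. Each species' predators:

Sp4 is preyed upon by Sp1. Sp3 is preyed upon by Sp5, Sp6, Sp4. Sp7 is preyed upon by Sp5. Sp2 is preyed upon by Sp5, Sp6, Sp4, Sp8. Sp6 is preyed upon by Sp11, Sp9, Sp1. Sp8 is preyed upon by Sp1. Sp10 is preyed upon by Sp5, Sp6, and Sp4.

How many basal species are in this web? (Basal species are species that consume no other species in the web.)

4

Basal species (no prey listed): Sp3, Sp2, Sp10, Sp7.
Count: 4.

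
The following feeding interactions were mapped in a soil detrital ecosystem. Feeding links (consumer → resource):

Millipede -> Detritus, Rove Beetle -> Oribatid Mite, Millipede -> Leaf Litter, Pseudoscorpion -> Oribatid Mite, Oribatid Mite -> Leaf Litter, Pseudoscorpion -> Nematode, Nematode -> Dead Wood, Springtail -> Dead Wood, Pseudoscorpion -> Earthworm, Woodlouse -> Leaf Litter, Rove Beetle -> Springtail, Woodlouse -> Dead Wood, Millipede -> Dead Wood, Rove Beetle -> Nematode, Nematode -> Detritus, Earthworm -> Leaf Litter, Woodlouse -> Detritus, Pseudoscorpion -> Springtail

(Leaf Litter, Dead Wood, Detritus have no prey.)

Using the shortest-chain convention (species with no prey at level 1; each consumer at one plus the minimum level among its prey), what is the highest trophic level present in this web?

Basal resources (level 1): Leaf Litter, Dead Wood, Detritus.
Following each consumer down to its lowest-level prey: Dead Wood → Nematode → Rove Beetle (levels 1 through 3).
All prey of Rove Beetle (Nematode 2, Springtail 2, Oribatid Mite 2) are at level 2 or above, so Rove Beetle is at level 1 + 2 = 3.
Every consumer has at least one prey at level 2 or below, so none exceeds level 3.

3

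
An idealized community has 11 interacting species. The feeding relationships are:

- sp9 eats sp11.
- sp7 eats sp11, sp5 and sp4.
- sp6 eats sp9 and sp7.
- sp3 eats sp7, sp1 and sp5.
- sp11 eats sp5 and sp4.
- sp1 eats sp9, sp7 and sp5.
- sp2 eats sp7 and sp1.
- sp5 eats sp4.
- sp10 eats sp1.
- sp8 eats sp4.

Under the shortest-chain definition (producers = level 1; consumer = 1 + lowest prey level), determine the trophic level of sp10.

sp4 is a producer → level 1.
sp5 eats sp4 → level 2.
sp1 eats sp5 → level 3.
sp10 eats sp1 → level 4.
No prey of sp10 is below level 3, so 4 is the minimum.

Trophic level 4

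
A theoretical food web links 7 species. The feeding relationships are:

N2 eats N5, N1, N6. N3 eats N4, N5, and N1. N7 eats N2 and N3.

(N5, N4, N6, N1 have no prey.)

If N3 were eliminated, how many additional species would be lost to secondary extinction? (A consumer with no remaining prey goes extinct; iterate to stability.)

Remove N3.
Every predator of it retains at least one other prey: N7 still has N2.
No consumer loses all prey, so no secondary extinctions occur.

0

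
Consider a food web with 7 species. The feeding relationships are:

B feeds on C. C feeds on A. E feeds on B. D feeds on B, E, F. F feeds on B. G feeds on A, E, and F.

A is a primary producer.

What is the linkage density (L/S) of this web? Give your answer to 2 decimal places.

There are L = 10 links among S = 7 species.
L/S = 10/7 = 1.4286 ≈ 1.43.

L/S = 1.43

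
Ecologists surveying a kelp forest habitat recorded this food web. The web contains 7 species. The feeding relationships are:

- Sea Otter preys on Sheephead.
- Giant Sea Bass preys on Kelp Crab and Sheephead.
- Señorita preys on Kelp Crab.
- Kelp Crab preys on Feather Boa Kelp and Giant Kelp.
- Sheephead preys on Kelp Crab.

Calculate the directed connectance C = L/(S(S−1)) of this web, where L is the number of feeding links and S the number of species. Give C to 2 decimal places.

C = 0.17

The web has S = 7 species and L = 7 feeding links.
C = L / (S(S−1)) = 7 / 42 = 0.1667 ≈ 0.17.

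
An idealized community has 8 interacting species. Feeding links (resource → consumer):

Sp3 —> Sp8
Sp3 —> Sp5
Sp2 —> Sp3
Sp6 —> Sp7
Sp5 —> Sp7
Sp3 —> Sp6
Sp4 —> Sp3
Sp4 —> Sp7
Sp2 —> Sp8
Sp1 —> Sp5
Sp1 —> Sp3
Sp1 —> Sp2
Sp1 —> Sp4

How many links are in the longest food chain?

4 links

One longest chain: Sp1 → Sp2 → Sp3 → Sp5 → Sp7.
It has 5 species and 4 links.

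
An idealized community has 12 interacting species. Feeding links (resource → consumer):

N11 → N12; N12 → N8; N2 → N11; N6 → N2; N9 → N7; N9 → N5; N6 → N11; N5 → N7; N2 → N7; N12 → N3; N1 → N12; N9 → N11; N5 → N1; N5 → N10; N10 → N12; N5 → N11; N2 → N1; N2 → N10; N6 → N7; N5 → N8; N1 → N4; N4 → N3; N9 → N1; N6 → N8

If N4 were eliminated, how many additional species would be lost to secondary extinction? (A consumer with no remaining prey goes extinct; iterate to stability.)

Remove N4.
Every predator of it retains at least one other prey: N3 still has N12.
No consumer loses all prey, so no secondary extinctions occur.

0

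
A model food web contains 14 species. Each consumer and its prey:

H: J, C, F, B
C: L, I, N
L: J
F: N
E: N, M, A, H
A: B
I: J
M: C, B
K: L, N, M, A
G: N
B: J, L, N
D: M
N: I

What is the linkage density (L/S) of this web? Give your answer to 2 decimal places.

There are L = 27 links among S = 14 species.
L/S = 27/14 = 1.9286 ≈ 1.93.

L/S = 1.93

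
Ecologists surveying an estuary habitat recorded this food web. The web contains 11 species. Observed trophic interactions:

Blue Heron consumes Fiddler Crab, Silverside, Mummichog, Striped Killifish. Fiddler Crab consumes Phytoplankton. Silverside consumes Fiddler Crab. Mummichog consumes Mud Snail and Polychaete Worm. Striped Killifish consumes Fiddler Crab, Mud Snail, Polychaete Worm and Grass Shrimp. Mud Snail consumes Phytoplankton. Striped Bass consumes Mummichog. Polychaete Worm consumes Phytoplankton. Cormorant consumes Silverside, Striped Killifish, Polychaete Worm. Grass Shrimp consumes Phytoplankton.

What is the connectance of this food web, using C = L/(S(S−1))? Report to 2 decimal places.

C = 0.17

The web has S = 11 species and L = 19 feeding links.
C = L / (S(S−1)) = 19 / 110 = 0.1727 ≈ 0.17.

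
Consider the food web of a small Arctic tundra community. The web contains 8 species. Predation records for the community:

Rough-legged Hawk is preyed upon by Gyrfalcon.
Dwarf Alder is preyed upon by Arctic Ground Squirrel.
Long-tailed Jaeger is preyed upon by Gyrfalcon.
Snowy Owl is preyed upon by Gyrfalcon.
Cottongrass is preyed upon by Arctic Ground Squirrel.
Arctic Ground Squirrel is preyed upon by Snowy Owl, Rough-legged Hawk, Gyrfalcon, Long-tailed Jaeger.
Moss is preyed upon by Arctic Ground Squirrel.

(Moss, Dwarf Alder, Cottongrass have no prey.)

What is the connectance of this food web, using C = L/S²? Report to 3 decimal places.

C = 0.156

The web has S = 8 species and L = 10 feeding links.
C = L / S² = 10 / 64 = 0.1562 ≈ 0.156.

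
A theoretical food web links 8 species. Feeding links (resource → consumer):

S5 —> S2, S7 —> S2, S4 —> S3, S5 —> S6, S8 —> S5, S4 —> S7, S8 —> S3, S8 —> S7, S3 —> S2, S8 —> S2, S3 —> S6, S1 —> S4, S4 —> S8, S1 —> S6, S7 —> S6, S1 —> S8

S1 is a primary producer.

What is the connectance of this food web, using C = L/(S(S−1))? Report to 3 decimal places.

C = 0.286

The web has S = 8 species and L = 16 feeding links.
C = L / (S(S−1)) = 16 / 56 = 0.2857 ≈ 0.286.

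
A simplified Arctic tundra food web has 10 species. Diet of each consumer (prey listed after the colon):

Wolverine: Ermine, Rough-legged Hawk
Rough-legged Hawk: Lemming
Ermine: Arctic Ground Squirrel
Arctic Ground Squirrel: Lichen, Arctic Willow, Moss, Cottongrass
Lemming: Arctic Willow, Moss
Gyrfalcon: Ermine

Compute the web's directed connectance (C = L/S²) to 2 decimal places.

The web has S = 10 species and L = 11 feeding links.
C = L / S² = 11 / 100 = 0.1100 ≈ 0.11.

C = 0.11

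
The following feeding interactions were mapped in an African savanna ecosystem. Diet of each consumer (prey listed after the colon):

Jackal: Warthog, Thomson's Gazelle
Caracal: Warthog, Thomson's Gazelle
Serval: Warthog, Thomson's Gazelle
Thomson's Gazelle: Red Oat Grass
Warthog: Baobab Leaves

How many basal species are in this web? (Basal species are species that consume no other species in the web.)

2

Basal species (no prey listed): Red Oat Grass, Baobab Leaves.
Count: 2.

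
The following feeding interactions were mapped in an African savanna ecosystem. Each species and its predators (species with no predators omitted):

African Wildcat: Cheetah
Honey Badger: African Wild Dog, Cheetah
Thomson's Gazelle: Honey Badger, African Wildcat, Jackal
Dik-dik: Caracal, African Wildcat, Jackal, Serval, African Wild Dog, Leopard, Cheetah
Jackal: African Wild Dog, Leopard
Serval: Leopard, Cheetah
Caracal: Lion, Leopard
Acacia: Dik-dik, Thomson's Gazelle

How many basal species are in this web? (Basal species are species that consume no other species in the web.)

1

Basal species (no prey listed): Acacia.
Count: 1.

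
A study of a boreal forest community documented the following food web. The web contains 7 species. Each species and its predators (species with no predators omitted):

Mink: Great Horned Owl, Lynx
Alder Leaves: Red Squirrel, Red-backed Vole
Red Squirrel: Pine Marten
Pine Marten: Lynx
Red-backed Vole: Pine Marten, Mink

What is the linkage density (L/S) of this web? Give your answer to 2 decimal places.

There are L = 8 links among S = 7 species.
L/S = 8/7 = 1.1429 ≈ 1.14.

L/S = 1.14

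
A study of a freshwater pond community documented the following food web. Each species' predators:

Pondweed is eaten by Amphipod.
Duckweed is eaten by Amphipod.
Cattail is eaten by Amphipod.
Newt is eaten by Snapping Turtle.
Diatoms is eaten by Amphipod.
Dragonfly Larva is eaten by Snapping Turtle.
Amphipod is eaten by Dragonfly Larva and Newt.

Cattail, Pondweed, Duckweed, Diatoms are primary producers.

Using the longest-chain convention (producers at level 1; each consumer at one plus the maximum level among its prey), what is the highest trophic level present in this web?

Producers (level 1): Cattail, Pondweed, Duckweed, Diatoms.
Cattail → Amphipod → Newt → Snapping Turtle gives Snapping Turtle level 4.
No species has a prey at level 4, so no species reaches level 5.

4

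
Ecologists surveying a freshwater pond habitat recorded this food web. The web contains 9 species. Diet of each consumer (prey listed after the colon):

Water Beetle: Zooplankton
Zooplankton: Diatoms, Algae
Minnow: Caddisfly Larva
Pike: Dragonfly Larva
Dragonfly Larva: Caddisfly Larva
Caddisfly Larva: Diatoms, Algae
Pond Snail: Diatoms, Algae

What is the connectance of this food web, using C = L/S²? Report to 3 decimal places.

The web has S = 9 species and L = 10 feeding links.
C = L / S² = 10 / 81 = 0.1235 ≈ 0.123.

C = 0.123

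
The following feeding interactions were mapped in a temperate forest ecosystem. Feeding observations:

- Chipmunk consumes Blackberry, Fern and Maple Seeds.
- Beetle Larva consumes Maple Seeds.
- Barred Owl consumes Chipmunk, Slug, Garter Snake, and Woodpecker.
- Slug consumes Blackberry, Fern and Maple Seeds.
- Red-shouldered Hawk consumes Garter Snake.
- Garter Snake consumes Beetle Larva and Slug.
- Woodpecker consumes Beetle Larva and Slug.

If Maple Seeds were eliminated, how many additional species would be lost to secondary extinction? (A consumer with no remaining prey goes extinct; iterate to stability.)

Remove Maple Seeds.
Round 1: Beetle Larva (all prey gone) → extinct.
No further losses. Total secondary extinctions: 1.

1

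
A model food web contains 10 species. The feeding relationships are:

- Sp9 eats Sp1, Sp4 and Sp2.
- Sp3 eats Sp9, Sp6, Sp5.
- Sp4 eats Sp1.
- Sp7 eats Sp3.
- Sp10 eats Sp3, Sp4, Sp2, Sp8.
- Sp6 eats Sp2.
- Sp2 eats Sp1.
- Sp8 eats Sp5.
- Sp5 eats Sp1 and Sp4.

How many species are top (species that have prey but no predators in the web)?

2

Top species (has prey, but nothing eats it): Sp10, Sp7.
Count: 2.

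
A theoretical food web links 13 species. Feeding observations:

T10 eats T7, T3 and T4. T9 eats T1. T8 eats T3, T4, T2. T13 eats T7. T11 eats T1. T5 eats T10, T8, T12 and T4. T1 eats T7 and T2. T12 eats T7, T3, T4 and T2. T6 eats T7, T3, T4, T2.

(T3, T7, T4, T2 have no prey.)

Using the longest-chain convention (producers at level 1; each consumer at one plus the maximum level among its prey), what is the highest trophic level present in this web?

Producers (level 1): T3, T7, T4, T2.
T3 → T12 → T5 gives T5 level 3.
No species has a prey at level 3, so no species reaches level 4.

3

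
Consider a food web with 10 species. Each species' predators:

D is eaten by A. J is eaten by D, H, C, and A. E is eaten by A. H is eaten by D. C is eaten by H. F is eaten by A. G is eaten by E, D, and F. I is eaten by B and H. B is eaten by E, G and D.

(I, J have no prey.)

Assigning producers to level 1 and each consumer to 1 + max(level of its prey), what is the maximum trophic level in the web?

Producers (level 1): I, J.
I → B → G → E → A gives A level 5.
No species has a prey at level 5, so no species reaches level 6.

5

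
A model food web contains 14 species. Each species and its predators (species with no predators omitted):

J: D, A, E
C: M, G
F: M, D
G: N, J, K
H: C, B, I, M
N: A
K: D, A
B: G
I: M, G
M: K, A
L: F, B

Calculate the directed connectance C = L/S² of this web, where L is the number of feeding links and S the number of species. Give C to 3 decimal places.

The web has S = 14 species and L = 24 feeding links.
C = L / S² = 24 / 196 = 0.1224 ≈ 0.122.

C = 0.122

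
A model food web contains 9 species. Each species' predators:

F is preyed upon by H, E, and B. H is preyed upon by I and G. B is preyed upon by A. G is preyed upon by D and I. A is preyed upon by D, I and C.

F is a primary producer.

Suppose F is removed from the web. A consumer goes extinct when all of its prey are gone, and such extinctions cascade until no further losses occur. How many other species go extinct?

8

Remove F.
Round 1: H (all prey gone), B (all prey gone), E (all prey gone) → extinct.
Round 2: G (all prey gone), A (all prey gone) → extinct.
Round 3: C (all prey gone), I (all prey gone), D (all prey gone) → extinct.
No further losses. Total secondary extinctions: 8.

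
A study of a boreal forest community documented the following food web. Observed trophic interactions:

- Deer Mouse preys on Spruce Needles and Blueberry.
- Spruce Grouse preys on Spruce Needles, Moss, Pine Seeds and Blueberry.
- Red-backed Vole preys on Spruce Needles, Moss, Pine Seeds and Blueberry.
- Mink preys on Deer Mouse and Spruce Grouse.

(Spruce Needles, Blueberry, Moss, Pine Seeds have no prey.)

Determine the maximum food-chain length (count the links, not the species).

One longest chain: Spruce Needles → Spruce Grouse → Mink.
It has 3 species and 2 links.

2 links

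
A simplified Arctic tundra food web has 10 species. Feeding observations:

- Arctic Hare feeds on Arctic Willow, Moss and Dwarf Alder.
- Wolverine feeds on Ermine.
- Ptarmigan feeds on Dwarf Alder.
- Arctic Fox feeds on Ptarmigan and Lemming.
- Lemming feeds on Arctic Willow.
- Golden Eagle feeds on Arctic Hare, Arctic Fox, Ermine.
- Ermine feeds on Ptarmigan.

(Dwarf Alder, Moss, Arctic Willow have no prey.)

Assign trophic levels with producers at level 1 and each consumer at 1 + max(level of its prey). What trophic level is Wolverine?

Dwarf Alder is a producer → level 1.
Ptarmigan eats Dwarf Alder → level 2.
Ermine eats Ptarmigan → level 3.
Wolverine eats Ermine → level 4.

Trophic level 4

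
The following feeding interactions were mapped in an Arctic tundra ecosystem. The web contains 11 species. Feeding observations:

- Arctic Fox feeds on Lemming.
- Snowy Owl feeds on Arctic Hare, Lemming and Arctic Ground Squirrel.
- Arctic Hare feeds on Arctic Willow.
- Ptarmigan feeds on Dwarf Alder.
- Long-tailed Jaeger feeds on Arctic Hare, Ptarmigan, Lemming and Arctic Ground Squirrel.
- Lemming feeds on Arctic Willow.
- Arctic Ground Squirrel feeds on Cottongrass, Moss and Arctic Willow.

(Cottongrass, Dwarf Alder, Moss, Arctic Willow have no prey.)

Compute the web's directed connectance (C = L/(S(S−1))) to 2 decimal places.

The web has S = 11 species and L = 14 feeding links.
C = L / (S(S−1)) = 14 / 110 = 0.1273 ≈ 0.13.

C = 0.13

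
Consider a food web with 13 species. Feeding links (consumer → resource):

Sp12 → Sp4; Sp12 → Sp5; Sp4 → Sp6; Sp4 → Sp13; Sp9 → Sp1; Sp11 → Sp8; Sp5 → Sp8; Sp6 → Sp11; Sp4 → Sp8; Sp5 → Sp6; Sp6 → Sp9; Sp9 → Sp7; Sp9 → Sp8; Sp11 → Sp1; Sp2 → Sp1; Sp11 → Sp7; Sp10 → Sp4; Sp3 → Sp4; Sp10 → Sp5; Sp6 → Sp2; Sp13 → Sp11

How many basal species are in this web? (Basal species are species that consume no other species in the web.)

Basal species (no prey listed): Sp8, Sp1, Sp7.
Count: 3.

3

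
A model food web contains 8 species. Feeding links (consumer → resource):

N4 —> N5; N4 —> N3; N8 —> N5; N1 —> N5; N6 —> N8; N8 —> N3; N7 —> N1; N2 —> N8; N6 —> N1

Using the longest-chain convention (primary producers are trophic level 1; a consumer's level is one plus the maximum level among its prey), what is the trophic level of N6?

Trophic level 3

N3 is a producer → level 1.
N8 eats N3 (level 1); other prey at levels: N5 1 → level 2.
N6 eats N8 (level 2); other prey at levels: N1 2 → level 3.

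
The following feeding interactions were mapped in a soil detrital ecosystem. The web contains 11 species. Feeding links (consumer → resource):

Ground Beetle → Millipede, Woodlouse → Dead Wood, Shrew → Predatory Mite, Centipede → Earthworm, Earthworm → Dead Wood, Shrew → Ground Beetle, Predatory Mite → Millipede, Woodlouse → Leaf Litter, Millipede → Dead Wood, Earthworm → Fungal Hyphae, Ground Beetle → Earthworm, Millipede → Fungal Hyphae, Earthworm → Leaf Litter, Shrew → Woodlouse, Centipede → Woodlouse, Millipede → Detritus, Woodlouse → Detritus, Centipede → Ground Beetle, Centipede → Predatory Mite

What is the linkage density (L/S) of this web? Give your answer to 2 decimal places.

L/S = 1.73

There are L = 19 links among S = 11 species.
L/S = 19/11 = 1.7273 ≈ 1.73.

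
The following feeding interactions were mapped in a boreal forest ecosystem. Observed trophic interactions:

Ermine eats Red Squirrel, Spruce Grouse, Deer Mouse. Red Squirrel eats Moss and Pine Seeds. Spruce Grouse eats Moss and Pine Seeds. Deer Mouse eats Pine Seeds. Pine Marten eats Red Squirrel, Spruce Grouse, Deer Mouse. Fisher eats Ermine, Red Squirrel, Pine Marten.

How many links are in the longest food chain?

3 links

One longest chain: Pine Seeds → Spruce Grouse → Pine Marten → Fisher.
It has 4 species and 3 links.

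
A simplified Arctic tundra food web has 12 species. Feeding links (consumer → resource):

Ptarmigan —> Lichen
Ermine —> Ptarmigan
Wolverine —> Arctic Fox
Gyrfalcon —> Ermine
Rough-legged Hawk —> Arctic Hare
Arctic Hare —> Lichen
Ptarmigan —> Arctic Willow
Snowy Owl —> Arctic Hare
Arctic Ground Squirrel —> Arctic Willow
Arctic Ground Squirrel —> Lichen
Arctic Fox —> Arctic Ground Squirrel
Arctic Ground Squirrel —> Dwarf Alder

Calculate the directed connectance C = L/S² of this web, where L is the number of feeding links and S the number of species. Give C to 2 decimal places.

The web has S = 12 species and L = 12 feeding links.
C = L / S² = 12 / 144 = 0.0833 ≈ 0.08.

C = 0.08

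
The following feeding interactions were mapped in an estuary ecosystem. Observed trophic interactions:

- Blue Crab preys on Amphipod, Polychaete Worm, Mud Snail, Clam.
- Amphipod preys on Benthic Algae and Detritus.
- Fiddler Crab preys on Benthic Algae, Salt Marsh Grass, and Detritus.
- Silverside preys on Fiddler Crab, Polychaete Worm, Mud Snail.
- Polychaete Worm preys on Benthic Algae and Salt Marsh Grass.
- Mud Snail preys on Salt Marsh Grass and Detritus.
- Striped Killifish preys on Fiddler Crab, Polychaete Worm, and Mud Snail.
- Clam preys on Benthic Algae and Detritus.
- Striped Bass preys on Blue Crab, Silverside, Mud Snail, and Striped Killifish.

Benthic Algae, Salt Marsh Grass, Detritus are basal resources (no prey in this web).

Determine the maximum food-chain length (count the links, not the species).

One longest chain: Benthic Algae → Fiddler Crab → Striped Killifish → Striped Bass.
It has 4 species and 3 links.

3 links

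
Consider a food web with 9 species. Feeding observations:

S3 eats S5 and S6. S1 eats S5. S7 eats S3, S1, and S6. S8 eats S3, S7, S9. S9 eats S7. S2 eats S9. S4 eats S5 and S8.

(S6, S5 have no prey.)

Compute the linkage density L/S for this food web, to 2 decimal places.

L/S = 1.44

There are L = 13 links among S = 9 species.
L/S = 13/9 = 1.4444 ≈ 1.44.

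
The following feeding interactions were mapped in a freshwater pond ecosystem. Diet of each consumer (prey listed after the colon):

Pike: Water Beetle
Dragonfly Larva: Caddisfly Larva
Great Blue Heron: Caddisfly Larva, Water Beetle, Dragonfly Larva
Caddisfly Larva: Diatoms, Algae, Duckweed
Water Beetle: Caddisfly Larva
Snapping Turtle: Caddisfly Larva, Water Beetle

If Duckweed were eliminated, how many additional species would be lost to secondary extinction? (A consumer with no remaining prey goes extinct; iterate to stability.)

0

Remove Duckweed.
Every predator of it retains at least one other prey: Caddisfly Larva still has Diatoms, Algae.
No consumer loses all prey, so no secondary extinctions occur.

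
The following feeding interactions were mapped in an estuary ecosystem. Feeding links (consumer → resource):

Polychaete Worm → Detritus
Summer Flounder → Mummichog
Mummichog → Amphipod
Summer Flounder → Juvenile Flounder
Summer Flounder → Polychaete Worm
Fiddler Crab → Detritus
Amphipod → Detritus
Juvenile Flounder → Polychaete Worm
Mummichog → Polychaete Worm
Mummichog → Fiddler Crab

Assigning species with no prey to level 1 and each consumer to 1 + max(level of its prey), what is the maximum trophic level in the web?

Basal resources (level 1): Detritus.
Detritus → Polychaete Worm → Juvenile Flounder → Summer Flounder gives Summer Flounder level 4.
No species has a prey at level 4, so no species reaches level 5.

4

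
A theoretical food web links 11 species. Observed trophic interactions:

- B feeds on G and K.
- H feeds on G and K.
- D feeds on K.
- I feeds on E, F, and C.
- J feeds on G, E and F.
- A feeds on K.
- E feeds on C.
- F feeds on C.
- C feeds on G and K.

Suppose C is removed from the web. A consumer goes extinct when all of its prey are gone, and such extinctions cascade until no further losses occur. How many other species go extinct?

Remove C.
Round 1: E (all prey gone), F (all prey gone) → extinct.
Round 2: I (all prey gone) → extinct.
No further losses. Total secondary extinctions: 3.

3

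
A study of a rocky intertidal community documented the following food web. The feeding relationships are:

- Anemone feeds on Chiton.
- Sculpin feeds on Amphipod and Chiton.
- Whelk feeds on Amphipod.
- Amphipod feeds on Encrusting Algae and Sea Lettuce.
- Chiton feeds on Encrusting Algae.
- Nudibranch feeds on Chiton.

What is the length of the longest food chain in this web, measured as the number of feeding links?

One longest chain: Encrusting Algae → Chiton → Anemone.
It has 3 species and 2 links.

2 links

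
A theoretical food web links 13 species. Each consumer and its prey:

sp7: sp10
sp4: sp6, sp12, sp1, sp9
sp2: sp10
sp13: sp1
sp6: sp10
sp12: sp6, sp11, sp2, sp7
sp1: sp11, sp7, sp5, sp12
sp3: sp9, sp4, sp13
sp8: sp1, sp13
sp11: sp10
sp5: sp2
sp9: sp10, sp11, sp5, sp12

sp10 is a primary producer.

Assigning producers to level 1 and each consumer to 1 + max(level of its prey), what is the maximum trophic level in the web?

Producers (level 1): sp10.
sp10 → sp2 → sp5 → sp1 → sp13 → sp8 gives sp8 level 6.
No species has a prey at level 6, so no species reaches level 7.

6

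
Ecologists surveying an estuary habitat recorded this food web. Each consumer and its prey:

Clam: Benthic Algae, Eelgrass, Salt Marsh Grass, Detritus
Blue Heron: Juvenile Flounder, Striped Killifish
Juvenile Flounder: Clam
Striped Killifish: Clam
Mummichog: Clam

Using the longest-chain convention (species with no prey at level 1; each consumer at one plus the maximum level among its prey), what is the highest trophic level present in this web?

4

Basal resources (level 1): Benthic Algae, Eelgrass, Salt Marsh Grass, Detritus.
Benthic Algae → Clam → Juvenile Flounder → Blue Heron gives Blue Heron level 4.
No species has a prey at level 4, so no species reaches level 5.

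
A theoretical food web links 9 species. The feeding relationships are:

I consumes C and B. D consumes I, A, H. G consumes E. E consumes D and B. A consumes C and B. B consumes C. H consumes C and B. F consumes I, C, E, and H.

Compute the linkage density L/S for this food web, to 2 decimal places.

L/S = 1.89

There are L = 17 links among S = 9 species.
L/S = 17/9 = 1.8889 ≈ 1.89.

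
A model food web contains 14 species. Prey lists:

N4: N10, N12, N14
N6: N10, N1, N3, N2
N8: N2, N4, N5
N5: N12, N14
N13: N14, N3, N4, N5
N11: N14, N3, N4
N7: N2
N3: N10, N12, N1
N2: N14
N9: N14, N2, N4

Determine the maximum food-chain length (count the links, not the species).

One longest chain: N10 → N3 → N11.
It has 3 species and 2 links.

2 links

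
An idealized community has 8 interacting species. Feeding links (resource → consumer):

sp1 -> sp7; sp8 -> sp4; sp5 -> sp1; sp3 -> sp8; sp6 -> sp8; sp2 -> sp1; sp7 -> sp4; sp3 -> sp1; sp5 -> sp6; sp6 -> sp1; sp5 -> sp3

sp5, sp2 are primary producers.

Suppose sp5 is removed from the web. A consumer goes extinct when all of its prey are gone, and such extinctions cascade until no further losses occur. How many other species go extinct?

Remove sp5.
Round 1: sp3 (all prey gone), sp6 (all prey gone) → extinct.
Round 2: sp8 (all prey gone) → extinct.
No further losses. Total secondary extinctions: 3.

3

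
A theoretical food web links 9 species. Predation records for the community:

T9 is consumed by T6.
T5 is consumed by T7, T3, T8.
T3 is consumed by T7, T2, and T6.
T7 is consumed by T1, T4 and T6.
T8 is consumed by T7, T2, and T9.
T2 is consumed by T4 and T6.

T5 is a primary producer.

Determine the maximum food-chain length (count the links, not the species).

3 links

One longest chain: T5 → T3 → T7 → T1.
It has 4 species and 3 links.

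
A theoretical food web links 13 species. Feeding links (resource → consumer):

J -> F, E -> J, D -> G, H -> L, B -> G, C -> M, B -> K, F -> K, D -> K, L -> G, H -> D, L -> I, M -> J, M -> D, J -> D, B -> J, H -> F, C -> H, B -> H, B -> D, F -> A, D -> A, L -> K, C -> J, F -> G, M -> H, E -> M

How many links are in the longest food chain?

4 links

One longest chain: C → M → J → D → G.
It has 5 species and 4 links.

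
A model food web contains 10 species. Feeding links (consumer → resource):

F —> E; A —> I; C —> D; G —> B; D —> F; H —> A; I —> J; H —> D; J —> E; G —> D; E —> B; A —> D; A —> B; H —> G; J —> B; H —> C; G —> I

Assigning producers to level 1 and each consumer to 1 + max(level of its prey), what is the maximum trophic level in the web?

Producers (level 1): B.
B → E → F → D → C → H gives H level 6.
No species has a prey at level 6, so no species reaches level 7.

6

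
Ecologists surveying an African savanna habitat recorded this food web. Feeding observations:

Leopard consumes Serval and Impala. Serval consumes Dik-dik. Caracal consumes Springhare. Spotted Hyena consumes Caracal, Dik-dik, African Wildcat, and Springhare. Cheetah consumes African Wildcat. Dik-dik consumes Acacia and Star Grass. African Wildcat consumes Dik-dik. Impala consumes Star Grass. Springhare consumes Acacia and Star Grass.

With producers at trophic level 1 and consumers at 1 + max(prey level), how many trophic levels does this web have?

4

Producers (level 1): Star Grass, Acacia.
Star Grass → Dik-dik → African Wildcat → Cheetah gives Cheetah level 4.
No species has a prey at level 4, so no species reaches level 5.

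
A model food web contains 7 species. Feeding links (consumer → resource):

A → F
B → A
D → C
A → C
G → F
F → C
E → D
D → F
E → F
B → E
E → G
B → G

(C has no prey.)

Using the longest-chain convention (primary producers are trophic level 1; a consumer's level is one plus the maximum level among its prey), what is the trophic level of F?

C is a producer → level 1.
F eats C → level 2.

Trophic level 2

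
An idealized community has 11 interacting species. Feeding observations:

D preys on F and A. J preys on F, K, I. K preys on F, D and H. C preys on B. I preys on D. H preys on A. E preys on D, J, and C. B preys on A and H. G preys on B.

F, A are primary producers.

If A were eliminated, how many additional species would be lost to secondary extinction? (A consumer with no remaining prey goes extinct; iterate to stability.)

4

Remove A.
Round 1: H (all prey gone) → extinct.
Round 2: B (all prey gone) → extinct.
Round 3: G (all prey gone), C (all prey gone) → extinct.
No further losses. Total secondary extinctions: 4.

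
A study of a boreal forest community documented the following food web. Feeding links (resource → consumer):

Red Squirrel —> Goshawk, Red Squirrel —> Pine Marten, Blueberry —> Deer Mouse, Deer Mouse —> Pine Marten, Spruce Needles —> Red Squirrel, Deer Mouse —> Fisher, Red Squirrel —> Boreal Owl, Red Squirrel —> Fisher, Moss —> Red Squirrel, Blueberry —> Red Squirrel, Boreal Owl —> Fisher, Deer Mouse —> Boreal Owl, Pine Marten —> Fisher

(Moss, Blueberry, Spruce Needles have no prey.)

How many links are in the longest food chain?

3 links

One longest chain: Moss → Red Squirrel → Boreal Owl → Fisher.
It has 4 species and 3 links.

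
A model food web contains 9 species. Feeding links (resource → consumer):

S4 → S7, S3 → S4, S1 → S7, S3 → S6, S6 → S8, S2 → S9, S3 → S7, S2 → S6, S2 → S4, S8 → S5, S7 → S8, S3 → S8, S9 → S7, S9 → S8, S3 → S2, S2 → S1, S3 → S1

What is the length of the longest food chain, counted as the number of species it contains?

6 species

One longest chain: S3 → S2 → S9 → S7 → S8 → S5.
It has 6 species and 5 links.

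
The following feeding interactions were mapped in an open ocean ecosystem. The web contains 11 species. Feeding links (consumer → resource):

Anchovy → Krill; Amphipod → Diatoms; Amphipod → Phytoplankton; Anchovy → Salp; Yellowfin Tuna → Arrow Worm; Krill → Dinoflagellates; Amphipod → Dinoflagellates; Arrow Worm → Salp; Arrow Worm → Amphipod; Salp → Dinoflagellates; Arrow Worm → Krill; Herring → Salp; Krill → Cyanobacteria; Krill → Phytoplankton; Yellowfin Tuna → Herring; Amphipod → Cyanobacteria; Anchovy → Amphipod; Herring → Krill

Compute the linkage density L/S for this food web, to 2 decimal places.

There are L = 18 links among S = 11 species.
L/S = 18/11 = 1.6364 ≈ 1.64.

L/S = 1.64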